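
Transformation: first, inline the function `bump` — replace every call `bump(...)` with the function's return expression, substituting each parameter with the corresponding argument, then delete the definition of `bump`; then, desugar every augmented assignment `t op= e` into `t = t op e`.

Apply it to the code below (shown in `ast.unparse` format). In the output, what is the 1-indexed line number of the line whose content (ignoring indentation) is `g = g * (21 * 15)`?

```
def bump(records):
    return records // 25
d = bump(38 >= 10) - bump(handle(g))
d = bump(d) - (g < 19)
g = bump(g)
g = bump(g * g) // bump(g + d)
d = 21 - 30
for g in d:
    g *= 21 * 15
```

Transformed code:
d = (38 >= 10) // 25 - handle(g) // 25
d = d // 25 - (g < 19)
g = g // 25
g = g * g // 25 // ((g + d) // 25)
d = 21 - 30
for g in d:
    g = g * (21 * 15)

7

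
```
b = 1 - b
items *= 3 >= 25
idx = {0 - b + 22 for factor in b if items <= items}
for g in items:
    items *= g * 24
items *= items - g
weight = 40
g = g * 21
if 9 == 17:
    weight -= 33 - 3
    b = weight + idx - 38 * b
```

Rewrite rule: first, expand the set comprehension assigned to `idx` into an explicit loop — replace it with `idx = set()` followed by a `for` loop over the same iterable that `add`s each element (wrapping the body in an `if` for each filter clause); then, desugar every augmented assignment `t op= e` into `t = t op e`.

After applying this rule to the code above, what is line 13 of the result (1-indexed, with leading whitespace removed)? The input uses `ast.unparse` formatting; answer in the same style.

Transformed code:
b = 1 - b
items = items * (3 >= 25)
idx = set()
for factor in b:
    if items <= items:
        idx.add(0 - b + 22)
for g in items:
    items = items * (g * 24)
items = items * (items - g)
weight = 40
g = g * 21
if 9 == 17:
    weight = weight - (33 - 3)
    b = weight + idx - 38 * b

weight = weight - (33 - 3)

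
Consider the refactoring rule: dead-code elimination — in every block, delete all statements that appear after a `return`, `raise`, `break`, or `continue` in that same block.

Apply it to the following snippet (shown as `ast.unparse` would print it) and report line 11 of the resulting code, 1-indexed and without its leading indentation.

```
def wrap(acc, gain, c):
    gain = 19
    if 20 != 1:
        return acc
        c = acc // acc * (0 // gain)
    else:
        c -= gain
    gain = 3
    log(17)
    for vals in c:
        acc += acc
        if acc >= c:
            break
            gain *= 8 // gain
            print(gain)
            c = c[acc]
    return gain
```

if acc >= c:

Transformed code:
def wrap(acc, gain, c):
    gain = 19
    if 20 != 1:
        return acc
    else:
        c -= gain
    gain = 3
    log(17)
    for vals in c:
        acc += acc
        if acc >= c:
            break
    return gain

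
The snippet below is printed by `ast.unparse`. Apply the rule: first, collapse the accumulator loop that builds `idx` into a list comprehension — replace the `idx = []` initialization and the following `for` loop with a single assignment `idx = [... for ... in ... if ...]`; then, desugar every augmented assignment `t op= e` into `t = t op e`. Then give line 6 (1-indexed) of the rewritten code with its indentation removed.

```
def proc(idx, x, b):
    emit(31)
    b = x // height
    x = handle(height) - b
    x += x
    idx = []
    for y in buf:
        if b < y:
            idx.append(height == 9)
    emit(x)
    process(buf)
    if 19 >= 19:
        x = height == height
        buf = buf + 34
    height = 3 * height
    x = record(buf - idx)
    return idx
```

Transformed code:
def proc(idx, x, b):
    emit(31)
    b = x // height
    x = handle(height) - b
    x = x + x
    idx = [height == 9 for y in buf if b < y]
    emit(x)
    process(buf)
    if 19 >= 19:
        x = height == height
        buf = buf + 34
    height = 3 * height
    x = record(buf - idx)
    return idx

idx = [height == 9 for y in buf if b < y]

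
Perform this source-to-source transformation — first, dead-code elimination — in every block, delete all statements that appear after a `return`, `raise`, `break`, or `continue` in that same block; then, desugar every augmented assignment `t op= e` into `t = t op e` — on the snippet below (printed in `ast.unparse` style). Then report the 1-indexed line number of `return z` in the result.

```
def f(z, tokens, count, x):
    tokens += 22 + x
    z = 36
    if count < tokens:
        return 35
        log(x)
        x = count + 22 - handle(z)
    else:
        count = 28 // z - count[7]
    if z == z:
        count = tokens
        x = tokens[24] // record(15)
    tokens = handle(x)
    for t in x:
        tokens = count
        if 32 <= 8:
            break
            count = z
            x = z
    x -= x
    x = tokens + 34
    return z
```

Transformed code:
def f(z, tokens, count, x):
    tokens = tokens + (22 + x)
    z = 36
    if count < tokens:
        return 35
    else:
        count = 28 // z - count[7]
    if z == z:
        count = tokens
        x = tokens[24] // record(15)
    tokens = handle(x)
    for t in x:
        tokens = count
        if 32 <= 8:
            break
    x = x - x
    x = tokens + 34
    return z

18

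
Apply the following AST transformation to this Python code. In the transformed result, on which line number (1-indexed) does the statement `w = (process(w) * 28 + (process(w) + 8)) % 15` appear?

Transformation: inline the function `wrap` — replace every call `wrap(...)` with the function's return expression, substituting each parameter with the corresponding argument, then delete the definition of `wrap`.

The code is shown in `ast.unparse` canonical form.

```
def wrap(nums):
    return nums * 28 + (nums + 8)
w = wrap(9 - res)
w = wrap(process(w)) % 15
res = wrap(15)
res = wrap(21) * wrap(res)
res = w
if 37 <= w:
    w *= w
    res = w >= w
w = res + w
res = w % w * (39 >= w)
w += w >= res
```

Transformed code:
w = (9 - res) * 28 + (9 - res + 8)
w = (process(w) * 28 + (process(w) + 8)) % 15
res = 15 * 28 + (15 + 8)
res = (21 * 28 + (21 + 8)) * (res * 28 + (res + 8))
res = w
if 37 <= w:
    w *= w
    res = w >= w
w = res + w
res = w % w * (39 >= w)
w += w >= res

2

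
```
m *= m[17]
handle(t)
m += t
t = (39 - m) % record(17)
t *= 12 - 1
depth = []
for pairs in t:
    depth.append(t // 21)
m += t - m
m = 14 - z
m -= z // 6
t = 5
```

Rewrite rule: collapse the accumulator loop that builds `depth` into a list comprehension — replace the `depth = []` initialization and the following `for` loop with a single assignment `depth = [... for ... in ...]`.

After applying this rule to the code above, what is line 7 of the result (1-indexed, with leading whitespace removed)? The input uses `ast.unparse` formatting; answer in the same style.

m += t - m

Transformed code:
m *= m[17]
handle(t)
m += t
t = (39 - m) % record(17)
t *= 12 - 1
depth = [t // 21 for pairs in t]
m += t - m
m = 14 - z
m -= z // 6
t = 5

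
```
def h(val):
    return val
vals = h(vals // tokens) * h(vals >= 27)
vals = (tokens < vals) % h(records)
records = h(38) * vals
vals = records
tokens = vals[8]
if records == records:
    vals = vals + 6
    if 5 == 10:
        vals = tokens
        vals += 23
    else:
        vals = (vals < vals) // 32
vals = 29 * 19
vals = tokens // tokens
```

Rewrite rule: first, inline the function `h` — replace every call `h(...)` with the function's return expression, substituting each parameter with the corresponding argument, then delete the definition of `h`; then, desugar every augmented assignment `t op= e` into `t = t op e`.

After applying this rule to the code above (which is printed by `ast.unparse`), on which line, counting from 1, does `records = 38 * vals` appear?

Transformed code:
vals = vals // tokens * (vals >= 27)
vals = (tokens < vals) % records
records = 38 * vals
vals = records
tokens = vals[8]
if records == records:
    vals = vals + 6
    if 5 == 10:
        vals = tokens
        vals = vals + 23
    else:
        vals = (vals < vals) // 32
vals = 29 * 19
vals = tokens // tokens

3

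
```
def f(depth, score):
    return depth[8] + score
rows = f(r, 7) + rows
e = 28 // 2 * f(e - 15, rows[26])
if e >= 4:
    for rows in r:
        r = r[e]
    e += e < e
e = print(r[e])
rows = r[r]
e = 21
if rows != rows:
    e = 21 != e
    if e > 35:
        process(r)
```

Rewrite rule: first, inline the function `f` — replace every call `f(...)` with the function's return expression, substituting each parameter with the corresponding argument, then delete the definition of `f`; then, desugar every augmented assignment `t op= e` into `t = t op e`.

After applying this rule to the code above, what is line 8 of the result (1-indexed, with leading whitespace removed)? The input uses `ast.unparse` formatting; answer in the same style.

rows = r[r]

Transformed code:
rows = r[8] + 7 + rows
e = 28 // 2 * ((e - 15)[8] + rows[26])
if e >= 4:
    for rows in r:
        r = r[e]
    e = e + (e < e)
e = print(r[e])
rows = r[r]
e = 21
if rows != rows:
    e = 21 != e
    if e > 35:
        process(r)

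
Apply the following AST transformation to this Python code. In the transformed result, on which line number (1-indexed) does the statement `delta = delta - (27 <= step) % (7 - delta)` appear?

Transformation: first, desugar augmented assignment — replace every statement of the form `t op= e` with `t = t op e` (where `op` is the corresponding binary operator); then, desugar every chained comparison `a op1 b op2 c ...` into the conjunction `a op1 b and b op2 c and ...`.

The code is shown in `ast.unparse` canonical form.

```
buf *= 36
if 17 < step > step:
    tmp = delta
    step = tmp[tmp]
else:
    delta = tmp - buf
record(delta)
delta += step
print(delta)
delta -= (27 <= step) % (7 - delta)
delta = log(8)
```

10

Transformed code:
buf = buf * 36
if 17 < step and step > step:
    tmp = delta
    step = tmp[tmp]
else:
    delta = tmp - buf
record(delta)
delta = delta + step
print(delta)
delta = delta - (27 <= step) % (7 - delta)
delta = log(8)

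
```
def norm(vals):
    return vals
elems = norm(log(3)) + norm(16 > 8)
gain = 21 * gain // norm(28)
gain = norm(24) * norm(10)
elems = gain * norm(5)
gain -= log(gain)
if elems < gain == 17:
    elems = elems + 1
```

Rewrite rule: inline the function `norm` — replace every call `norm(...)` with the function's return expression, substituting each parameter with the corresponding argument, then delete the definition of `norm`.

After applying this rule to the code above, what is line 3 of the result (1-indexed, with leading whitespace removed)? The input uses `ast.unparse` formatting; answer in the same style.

Transformed code:
elems = log(3) + (16 > 8)
gain = 21 * gain // 28
gain = 24 * 10
elems = gain * 5
gain -= log(gain)
if elems < gain == 17:
    elems = elems + 1

gain = 24 * 10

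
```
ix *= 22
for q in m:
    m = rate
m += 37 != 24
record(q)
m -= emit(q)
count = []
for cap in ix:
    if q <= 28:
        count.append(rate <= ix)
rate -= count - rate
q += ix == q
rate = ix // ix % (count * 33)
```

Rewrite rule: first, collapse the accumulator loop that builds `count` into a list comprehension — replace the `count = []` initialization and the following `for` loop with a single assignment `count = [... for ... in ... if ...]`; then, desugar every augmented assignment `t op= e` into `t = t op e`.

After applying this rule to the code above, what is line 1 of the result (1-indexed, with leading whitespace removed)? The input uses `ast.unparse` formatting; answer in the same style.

Transformed code:
ix = ix * 22
for q in m:
    m = rate
m = m + (37 != 24)
record(q)
m = m - emit(q)
count = [rate <= ix for cap in ix if q <= 28]
rate = rate - (count - rate)
q = q + (ix == q)
rate = ix // ix % (count * 33)

ix = ix * 22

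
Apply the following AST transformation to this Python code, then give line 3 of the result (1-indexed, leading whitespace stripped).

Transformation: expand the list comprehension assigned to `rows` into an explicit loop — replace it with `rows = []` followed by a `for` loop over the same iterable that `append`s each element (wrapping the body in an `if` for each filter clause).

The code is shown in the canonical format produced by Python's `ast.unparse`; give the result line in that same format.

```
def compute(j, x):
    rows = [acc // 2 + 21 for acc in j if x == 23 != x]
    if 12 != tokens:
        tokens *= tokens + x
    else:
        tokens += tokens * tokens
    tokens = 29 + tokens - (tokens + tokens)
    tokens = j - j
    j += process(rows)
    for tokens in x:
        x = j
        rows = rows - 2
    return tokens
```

for acc in j:

Transformed code:
def compute(j, x):
    rows = []
    for acc in j:
        if x == 23 != x:
            rows.append(acc // 2 + 21)
    if 12 != tokens:
        tokens *= tokens + x
    else:
        tokens += tokens * tokens
    tokens = 29 + tokens - (tokens + tokens)
    tokens = j - j
    j += process(rows)
    for tokens in x:
        x = j
        rows = rows - 2
    return tokens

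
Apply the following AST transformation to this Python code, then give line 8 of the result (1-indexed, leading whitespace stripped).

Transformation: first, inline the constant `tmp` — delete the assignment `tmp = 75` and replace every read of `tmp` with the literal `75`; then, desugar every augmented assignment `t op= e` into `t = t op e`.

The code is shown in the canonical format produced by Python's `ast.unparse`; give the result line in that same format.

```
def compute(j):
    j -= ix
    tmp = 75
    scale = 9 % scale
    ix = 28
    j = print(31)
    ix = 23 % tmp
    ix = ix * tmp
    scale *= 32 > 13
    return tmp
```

Transformed code:
def compute(j):
    j = j - ix
    scale = 9 % scale
    ix = 28
    j = print(31)
    ix = 23 % 75
    ix = ix * 75
    scale = scale * (32 > 13)
    return 75

scale = scale * (32 > 13)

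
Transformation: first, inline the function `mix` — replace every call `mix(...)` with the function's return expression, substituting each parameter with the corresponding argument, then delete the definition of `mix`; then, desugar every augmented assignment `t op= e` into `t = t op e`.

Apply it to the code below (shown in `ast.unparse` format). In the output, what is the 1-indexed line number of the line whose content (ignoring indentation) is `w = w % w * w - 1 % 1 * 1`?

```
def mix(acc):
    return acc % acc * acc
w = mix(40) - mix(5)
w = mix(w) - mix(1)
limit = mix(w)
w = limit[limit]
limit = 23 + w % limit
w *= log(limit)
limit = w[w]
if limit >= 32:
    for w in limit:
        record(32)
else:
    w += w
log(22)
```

2

Transformed code:
w = 40 % 40 * 40 - 5 % 5 * 5
w = w % w * w - 1 % 1 * 1
limit = w % w * w
w = limit[limit]
limit = 23 + w % limit
w = w * log(limit)
limit = w[w]
if limit >= 32:
    for w in limit:
        record(32)
else:
    w = w + w
log(22)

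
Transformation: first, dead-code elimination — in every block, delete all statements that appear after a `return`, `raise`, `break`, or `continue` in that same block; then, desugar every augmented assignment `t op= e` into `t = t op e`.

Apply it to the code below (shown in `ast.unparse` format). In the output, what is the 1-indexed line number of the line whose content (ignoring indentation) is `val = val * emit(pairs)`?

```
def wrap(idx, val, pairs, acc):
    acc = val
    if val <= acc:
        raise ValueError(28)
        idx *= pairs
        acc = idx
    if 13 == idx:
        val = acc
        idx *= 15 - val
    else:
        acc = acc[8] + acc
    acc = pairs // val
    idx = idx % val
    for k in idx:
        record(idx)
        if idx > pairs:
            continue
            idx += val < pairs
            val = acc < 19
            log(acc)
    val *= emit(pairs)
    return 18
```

Transformed code:
def wrap(idx, val, pairs, acc):
    acc = val
    if val <= acc:
        raise ValueError(28)
    if 13 == idx:
        val = acc
        idx = idx * (15 - val)
    else:
        acc = acc[8] + acc
    acc = pairs // val
    idx = idx % val
    for k in idx:
        record(idx)
        if idx > pairs:
            continue
    val = val * emit(pairs)
    return 18

16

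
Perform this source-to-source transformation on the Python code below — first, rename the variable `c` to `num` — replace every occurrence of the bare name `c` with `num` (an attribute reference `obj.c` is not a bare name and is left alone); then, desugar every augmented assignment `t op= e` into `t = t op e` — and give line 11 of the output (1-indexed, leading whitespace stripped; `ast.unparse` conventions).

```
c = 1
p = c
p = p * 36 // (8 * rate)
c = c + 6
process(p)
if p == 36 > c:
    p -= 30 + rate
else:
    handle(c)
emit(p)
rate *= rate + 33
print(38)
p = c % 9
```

rate = rate * (rate + 33)

Transformed code:
num = 1
p = num
p = p * 36 // (8 * rate)
num = num + 6
process(p)
if p == 36 > num:
    p = p - (30 + rate)
else:
    handle(num)
emit(p)
rate = rate * (rate + 33)
print(38)
p = num % 9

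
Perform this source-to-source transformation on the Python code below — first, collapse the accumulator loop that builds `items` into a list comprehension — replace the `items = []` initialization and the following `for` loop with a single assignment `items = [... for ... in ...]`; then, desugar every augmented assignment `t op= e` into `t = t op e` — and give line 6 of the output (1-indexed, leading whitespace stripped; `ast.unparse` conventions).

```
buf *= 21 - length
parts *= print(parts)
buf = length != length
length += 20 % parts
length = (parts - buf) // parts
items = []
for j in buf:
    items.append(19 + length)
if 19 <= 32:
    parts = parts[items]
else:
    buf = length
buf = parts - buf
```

Transformed code:
buf = buf * (21 - length)
parts = parts * print(parts)
buf = length != length
length = length + 20 % parts
length = (parts - buf) // parts
items = [19 + length for j in buf]
if 19 <= 32:
    parts = parts[items]
else:
    buf = length
buf = parts - buf

items = [19 + length for j in buf]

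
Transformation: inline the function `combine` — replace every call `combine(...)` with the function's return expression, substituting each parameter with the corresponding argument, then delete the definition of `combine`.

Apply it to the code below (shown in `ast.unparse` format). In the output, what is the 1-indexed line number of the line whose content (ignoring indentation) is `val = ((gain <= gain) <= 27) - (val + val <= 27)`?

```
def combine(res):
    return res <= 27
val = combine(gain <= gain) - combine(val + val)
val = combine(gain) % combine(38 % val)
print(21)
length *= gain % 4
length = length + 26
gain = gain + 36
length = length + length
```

Transformed code:
val = ((gain <= gain) <= 27) - (val + val <= 27)
val = (gain <= 27) % (38 % val <= 27)
print(21)
length *= gain % 4
length = length + 26
gain = gain + 36
length = length + length

1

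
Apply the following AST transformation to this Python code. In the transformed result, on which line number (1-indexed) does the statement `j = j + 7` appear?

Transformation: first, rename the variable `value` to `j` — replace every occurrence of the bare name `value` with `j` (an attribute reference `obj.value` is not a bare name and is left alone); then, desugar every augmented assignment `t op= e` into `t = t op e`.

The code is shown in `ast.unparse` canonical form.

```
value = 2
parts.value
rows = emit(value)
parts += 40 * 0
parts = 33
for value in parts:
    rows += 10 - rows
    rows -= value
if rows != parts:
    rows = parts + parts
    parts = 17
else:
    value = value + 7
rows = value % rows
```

13

Transformed code:
j = 2
parts.value
rows = emit(j)
parts = parts + 40 * 0
parts = 33
for j in parts:
    rows = rows + (10 - rows)
    rows = rows - j
if rows != parts:
    rows = parts + parts
    parts = 17
else:
    j = j + 7
rows = j % rows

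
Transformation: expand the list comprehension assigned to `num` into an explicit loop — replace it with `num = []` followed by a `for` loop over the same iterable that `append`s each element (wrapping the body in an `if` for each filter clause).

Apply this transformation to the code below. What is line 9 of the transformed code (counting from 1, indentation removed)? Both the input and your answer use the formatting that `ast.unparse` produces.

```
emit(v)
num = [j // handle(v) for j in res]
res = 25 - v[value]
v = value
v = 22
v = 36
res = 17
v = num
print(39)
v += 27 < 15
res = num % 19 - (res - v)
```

Transformed code:
emit(v)
num = []
for j in res:
    num.append(j // handle(v))
res = 25 - v[value]
v = value
v = 22
v = 36
res = 17
v = num
print(39)
v += 27 < 15
res = num % 19 - (res - v)

res = 17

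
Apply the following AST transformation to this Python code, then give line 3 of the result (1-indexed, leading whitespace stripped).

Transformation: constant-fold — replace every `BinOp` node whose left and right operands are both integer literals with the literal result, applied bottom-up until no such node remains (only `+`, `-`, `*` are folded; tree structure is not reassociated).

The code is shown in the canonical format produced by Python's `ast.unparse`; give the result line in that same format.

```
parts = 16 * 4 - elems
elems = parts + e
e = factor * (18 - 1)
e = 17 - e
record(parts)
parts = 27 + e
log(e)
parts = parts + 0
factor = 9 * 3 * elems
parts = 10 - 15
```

Transformed code:
parts = 64 - elems
elems = parts + e
e = factor * 17
e = 17 - e
record(parts)
parts = 27 + e
log(e)
parts = parts + 0
factor = 27 * elems
parts = -5

e = factor * 17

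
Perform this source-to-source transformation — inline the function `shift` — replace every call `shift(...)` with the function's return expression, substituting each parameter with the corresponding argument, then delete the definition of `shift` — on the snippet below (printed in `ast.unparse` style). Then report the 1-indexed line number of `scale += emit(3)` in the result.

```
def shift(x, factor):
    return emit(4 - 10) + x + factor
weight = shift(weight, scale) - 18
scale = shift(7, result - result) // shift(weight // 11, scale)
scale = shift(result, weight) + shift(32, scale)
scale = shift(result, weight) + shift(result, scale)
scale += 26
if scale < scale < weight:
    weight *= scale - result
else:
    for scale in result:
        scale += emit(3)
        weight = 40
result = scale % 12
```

Transformed code:
weight = emit(4 - 10) + weight + scale - 18
scale = (emit(4 - 10) + 7 + (result - result)) // (emit(4 - 10) + weight // 11 + scale)
scale = emit(4 - 10) + result + weight + (emit(4 - 10) + 32 + scale)
scale = emit(4 - 10) + result + weight + (emit(4 - 10) + result + scale)
scale += 26
if scale < scale < weight:
    weight *= scale - result
else:
    for scale in result:
        scale += emit(3)
        weight = 40
result = scale % 12

10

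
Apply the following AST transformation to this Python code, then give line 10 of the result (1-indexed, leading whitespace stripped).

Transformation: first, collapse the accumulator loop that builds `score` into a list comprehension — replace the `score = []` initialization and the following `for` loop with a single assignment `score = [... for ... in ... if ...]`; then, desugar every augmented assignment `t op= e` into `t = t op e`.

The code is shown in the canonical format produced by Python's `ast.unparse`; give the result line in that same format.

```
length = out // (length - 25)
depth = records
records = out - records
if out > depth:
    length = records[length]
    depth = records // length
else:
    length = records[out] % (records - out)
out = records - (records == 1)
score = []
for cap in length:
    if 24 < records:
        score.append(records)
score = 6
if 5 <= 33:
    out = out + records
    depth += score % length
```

score = [records for cap in length if 24 < records]

Transformed code:
length = out // (length - 25)
depth = records
records = out - records
if out > depth:
    length = records[length]
    depth = records // length
else:
    length = records[out] % (records - out)
out = records - (records == 1)
score = [records for cap in length if 24 < records]
score = 6
if 5 <= 33:
    out = out + records
    depth = depth + score % length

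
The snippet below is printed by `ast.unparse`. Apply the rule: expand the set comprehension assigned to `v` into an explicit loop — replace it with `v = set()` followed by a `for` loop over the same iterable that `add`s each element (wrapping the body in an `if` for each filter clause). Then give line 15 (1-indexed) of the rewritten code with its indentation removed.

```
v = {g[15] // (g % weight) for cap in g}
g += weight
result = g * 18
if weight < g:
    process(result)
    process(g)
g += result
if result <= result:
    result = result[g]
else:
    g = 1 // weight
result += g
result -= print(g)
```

result -= print(g)

Transformed code:
v = set()
for cap in g:
    v.add(g[15] // (g % weight))
g += weight
result = g * 18
if weight < g:
    process(result)
    process(g)
g += result
if result <= result:
    result = result[g]
else:
    g = 1 // weight
result += g
result -= print(g)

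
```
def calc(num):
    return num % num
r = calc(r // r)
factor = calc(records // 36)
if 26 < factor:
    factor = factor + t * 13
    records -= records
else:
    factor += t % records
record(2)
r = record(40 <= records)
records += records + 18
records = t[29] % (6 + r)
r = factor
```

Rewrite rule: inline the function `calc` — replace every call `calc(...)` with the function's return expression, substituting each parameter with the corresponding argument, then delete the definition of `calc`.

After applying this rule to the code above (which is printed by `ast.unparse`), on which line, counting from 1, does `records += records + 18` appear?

10

Transformed code:
r = r // r % (r // r)
factor = records // 36 % (records // 36)
if 26 < factor:
    factor = factor + t * 13
    records -= records
else:
    factor += t % records
record(2)
r = record(40 <= records)
records += records + 18
records = t[29] % (6 + r)
r = factor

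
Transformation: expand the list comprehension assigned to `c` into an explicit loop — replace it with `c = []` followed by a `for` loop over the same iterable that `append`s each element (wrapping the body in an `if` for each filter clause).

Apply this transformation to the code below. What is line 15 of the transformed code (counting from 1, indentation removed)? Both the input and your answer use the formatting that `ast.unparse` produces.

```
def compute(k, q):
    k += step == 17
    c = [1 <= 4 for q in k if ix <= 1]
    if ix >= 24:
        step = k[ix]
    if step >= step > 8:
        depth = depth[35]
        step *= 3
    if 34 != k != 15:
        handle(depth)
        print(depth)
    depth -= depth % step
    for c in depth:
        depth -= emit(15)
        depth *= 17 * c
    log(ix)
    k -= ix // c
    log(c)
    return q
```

depth -= depth % step

Transformed code:
def compute(k, q):
    k += step == 17
    c = []
    for q in k:
        if ix <= 1:
            c.append(1 <= 4)
    if ix >= 24:
        step = k[ix]
    if step >= step > 8:
        depth = depth[35]
        step *= 3
    if 34 != k != 15:
        handle(depth)
        print(depth)
    depth -= depth % step
    for c in depth:
        depth -= emit(15)
        depth *= 17 * c
    log(ix)
    k -= ix // c
    log(c)
    return q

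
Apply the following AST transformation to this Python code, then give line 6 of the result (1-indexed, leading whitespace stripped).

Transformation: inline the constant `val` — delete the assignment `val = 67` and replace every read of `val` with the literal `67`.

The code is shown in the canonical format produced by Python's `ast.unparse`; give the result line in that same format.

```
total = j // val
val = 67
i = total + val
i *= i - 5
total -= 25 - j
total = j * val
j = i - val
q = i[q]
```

Transformed code:
total = j // 67
i = total + 67
i *= i - 5
total -= 25 - j
total = j * 67
j = i - 67
q = i[q]

j = i - 67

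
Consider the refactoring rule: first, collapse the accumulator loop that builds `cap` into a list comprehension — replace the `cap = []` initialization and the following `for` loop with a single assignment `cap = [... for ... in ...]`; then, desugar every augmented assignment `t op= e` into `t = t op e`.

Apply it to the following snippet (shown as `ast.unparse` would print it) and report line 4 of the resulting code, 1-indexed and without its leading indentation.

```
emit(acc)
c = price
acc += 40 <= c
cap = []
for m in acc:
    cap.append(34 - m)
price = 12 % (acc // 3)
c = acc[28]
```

cap = [34 - m for m in acc]

Transformed code:
emit(acc)
c = price
acc = acc + (40 <= c)
cap = [34 - m for m in acc]
price = 12 % (acc // 3)
c = acc[28]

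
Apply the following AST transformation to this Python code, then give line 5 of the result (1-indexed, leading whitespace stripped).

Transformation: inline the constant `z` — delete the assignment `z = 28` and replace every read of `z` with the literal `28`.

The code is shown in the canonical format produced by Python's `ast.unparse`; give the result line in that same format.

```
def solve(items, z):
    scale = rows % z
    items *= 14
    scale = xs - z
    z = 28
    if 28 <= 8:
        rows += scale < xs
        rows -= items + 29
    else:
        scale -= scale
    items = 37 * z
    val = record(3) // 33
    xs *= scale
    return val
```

if 28 <= 8:

Transformed code:
def solve(items, z):
    scale = rows % 28
    items *= 14
    scale = xs - 28
    if 28 <= 8:
        rows += scale < xs
        rows -= items + 29
    else:
        scale -= scale
    items = 37 * 28
    val = record(3) // 33
    xs *= scale
    return val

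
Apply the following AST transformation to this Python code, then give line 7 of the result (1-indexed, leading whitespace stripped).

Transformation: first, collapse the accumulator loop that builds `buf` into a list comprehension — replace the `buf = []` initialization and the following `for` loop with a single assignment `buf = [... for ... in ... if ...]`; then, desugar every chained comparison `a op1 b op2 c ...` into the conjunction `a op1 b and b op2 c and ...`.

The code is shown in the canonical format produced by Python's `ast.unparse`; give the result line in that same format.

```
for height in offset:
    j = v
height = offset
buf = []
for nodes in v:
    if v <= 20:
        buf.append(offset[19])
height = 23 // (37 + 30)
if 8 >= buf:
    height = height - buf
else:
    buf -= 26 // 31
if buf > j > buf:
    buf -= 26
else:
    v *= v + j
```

Transformed code:
for height in offset:
    j = v
height = offset
buf = [offset[19] for nodes in v if v <= 20]
height = 23 // (37 + 30)
if 8 >= buf:
    height = height - buf
else:
    buf -= 26 // 31
if buf > j and j > buf:
    buf -= 26
else:
    v *= v + j

height = height - buf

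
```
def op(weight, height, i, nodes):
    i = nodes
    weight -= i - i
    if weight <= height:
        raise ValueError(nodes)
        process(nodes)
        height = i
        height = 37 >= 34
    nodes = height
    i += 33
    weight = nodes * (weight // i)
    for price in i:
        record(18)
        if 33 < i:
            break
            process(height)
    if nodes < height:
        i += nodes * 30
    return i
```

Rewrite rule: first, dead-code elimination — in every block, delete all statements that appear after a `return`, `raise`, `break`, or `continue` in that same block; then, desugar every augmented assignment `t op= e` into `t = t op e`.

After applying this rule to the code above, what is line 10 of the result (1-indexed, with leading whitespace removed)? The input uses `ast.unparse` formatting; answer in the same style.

record(18)

Transformed code:
def op(weight, height, i, nodes):
    i = nodes
    weight = weight - (i - i)
    if weight <= height:
        raise ValueError(nodes)
    nodes = height
    i = i + 33
    weight = nodes * (weight // i)
    for price in i:
        record(18)
        if 33 < i:
            break
    if nodes < height:
        i = i + nodes * 30
    return i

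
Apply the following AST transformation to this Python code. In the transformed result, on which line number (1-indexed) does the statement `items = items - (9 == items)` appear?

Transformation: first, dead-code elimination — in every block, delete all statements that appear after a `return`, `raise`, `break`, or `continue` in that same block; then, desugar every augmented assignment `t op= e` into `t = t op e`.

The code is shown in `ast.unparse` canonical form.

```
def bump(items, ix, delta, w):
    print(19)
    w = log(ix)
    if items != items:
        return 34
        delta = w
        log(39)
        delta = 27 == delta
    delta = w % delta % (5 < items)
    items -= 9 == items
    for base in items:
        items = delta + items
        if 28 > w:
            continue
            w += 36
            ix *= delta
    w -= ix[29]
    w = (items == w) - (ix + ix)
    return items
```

7

Transformed code:
def bump(items, ix, delta, w):
    print(19)
    w = log(ix)
    if items != items:
        return 34
    delta = w % delta % (5 < items)
    items = items - (9 == items)
    for base in items:
        items = delta + items
        if 28 > w:
            continue
    w = w - ix[29]
    w = (items == w) - (ix + ix)
    return items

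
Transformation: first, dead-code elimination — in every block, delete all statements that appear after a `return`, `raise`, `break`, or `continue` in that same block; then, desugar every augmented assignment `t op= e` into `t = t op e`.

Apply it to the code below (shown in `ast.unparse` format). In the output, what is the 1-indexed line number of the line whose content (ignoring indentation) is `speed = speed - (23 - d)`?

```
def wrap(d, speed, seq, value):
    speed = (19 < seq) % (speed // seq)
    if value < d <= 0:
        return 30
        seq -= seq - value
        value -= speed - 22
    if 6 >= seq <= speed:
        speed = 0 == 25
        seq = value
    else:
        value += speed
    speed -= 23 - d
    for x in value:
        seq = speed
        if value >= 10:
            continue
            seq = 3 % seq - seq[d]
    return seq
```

Transformed code:
def wrap(d, speed, seq, value):
    speed = (19 < seq) % (speed // seq)
    if value < d <= 0:
        return 30
    if 6 >= seq <= speed:
        speed = 0 == 25
        seq = value
    else:
        value = value + speed
    speed = speed - (23 - d)
    for x in value:
        seq = speed
        if value >= 10:
            continue
    return seq

10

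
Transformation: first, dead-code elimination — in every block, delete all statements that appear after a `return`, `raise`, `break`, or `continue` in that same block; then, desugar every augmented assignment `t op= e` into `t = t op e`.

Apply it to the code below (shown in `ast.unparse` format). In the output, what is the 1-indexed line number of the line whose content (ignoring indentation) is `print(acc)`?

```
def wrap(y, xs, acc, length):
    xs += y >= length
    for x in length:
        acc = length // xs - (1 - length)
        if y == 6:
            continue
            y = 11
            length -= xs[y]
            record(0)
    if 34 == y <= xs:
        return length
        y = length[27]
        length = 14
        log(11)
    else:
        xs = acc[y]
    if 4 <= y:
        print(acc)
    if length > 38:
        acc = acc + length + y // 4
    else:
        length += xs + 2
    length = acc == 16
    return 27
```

Transformed code:
def wrap(y, xs, acc, length):
    xs = xs + (y >= length)
    for x in length:
        acc = length // xs - (1 - length)
        if y == 6:
            continue
    if 34 == y <= xs:
        return length
    else:
        xs = acc[y]
    if 4 <= y:
        print(acc)
    if length > 38:
        acc = acc + length + y // 4
    else:
        length = length + (xs + 2)
    length = acc == 16
    return 27

12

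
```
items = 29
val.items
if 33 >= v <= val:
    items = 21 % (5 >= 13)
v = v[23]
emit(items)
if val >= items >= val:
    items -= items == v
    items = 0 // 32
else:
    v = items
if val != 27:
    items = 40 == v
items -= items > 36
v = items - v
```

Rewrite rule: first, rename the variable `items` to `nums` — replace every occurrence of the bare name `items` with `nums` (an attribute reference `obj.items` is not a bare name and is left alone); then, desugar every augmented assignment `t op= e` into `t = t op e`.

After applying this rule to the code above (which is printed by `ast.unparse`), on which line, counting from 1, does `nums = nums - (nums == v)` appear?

8

Transformed code:
nums = 29
val.items
if 33 >= v <= val:
    nums = 21 % (5 >= 13)
v = v[23]
emit(nums)
if val >= nums >= val:
    nums = nums - (nums == v)
    nums = 0 // 32
else:
    v = nums
if val != 27:
    nums = 40 == v
nums = nums - (nums > 36)
v = nums - v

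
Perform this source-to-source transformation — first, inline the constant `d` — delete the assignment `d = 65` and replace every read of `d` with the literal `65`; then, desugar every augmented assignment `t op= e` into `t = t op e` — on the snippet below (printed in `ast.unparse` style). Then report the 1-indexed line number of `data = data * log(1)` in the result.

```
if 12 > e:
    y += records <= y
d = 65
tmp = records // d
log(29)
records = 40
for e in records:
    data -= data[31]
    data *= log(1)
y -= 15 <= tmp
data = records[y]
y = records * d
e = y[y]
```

Transformed code:
if 12 > e:
    y = y + (records <= y)
tmp = records // 65
log(29)
records = 40
for e in records:
    data = data - data[31]
    data = data * log(1)
y = y - (15 <= tmp)
data = records[y]
y = records * 65
e = y[y]

8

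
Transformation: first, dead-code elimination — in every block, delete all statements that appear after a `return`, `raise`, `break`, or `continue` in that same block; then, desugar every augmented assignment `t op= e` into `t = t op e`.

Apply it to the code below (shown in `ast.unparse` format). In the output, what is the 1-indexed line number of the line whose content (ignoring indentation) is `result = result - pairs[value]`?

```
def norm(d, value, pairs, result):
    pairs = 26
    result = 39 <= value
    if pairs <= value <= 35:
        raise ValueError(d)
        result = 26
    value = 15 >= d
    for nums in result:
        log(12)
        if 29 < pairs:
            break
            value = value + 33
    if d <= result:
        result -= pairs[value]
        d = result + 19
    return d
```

12

Transformed code:
def norm(d, value, pairs, result):
    pairs = 26
    result = 39 <= value
    if pairs <= value <= 35:
        raise ValueError(d)
    value = 15 >= d
    for nums in result:
        log(12)
        if 29 < pairs:
            break
    if d <= result:
        result = result - pairs[value]
        d = result + 19
    return d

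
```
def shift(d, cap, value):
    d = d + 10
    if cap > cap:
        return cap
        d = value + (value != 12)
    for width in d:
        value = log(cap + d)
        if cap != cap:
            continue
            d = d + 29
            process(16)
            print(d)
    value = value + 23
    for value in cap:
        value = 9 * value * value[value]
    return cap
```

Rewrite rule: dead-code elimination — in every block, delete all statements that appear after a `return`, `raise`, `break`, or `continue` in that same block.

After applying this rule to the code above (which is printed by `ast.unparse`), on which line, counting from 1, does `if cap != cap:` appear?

Transformed code:
def shift(d, cap, value):
    d = d + 10
    if cap > cap:
        return cap
    for width in d:
        value = log(cap + d)
        if cap != cap:
            continue
    value = value + 23
    for value in cap:
        value = 9 * value * value[value]
    return cap

7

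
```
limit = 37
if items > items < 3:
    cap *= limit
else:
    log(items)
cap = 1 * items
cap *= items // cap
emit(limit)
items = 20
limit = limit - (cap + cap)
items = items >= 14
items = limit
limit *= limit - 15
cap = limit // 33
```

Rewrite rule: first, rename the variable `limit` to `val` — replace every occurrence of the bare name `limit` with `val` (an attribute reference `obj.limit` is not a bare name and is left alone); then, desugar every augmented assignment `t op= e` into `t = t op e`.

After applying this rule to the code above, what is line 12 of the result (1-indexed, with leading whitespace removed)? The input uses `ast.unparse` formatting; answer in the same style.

items = val

Transformed code:
val = 37
if items > items < 3:
    cap = cap * val
else:
    log(items)
cap = 1 * items
cap = cap * (items // cap)
emit(val)
items = 20
val = val - (cap + cap)
items = items >= 14
items = val
val = val * (val - 15)
cap = val // 33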